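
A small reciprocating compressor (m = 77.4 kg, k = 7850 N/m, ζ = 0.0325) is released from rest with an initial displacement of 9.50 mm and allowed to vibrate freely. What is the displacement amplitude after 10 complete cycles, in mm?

Logarithmic decrement δ = 2πζ/√(1 − ζ²) = 2π × 0.03250/√(1 − 0.00106) = 0.2043.
After n cycles, x_n/x₀ = e^(−nδ), so x_10 = 9.50 × e^(−10 × 0.2043) = 9.50 × 0.1296 = 1.231 mm.

1.23 mm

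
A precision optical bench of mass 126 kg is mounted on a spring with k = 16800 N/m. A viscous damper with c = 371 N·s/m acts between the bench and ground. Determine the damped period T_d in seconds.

0.549 s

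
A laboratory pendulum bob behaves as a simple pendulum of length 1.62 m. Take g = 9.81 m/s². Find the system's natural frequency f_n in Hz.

For a simple pendulum ω_n = √(g/L) = √(9.81/1.62) = √6.056 = 2.461 rad/s.
f_n = ω_n/(2π) = 2.461/6.283 = 0.3916 Hz.

0.392 Hz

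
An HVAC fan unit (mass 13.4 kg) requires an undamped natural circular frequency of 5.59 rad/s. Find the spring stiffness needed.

419 N/m

k = m·ω_n² = 13.4 × 5.590² = 13.4 × 31.25 = 418.7 N/m.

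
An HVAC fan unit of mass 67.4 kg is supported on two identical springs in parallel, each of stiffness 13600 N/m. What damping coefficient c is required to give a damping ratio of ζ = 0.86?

Parallel springs add: k_eq = 2 × 13600 = 27200 N/m.
c_c = 2√(k_eq·m) = 2√(27200 × 67.4) = 2708 N·s/m.
c = ζ·c_c = 0.86 × 2708 = 2329 N·s/m.

2330 N·s/m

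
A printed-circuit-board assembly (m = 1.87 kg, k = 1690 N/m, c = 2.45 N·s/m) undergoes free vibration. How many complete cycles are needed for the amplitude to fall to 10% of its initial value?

17 cycles

ζ = c/(2√(km)) = 2.45/(2√(1690 × 1.87)) = 2.45/112.4 = 0.02179.
Logarithmic decrement δ = 2πζ/√(1 − ζ²) = 2π × 0.02179/√(1 − 0.000475) = 0.1369.
x_n/x₀ = e^(−nδ) ≤ 0.1; take ln: n ≥ ln(1/0.1)/δ = 2.303/0.1369 = 16.81.
So 17 complete cycles are required.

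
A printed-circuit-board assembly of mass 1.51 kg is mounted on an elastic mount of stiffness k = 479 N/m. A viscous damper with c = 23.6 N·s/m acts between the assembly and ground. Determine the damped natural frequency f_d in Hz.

ω_n = √(k/m) = √(479.0/1.51) = 17.81 rad/s.
Critical damping c_c = 2√(k·m) = 2√(479.0 × 1.51) = 53.79 N·s/m, so ζ = c/c_c = 23.6/53.79 = 0.4388.
ω_d = ω_n√(1 − ζ²) = 17.81 × √(1 − 0.193) = 16.00 rad/s.
f_d = ω_d/(2π) = 2.547 Hz.

2.55 Hz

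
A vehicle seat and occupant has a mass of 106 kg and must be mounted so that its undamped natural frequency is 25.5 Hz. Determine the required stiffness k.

2720000 N/m

ω_n = 2πf_n = 2π × 25.5 = 160.2 rad/s.
k = m·ω_n² = 106 × 160.2² = 106 × 25670 = 2721000 N/m.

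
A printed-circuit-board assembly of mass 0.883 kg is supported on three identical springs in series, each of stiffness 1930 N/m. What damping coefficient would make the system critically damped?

47.7 N·s/m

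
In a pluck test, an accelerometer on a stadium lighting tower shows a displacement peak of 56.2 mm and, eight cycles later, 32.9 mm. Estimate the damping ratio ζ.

Logarithmic decrement δ = (1/n)·ln(x₀/x_n) = (1/8)·ln(56.2/32.9) = (1/8)·ln(1.708) = 0.06693.
ζ = δ/√(4π² + δ²) = 0.06693/√(39.48 + 0.00448) = 0.06693/6.284 = 0.01065.

0.0107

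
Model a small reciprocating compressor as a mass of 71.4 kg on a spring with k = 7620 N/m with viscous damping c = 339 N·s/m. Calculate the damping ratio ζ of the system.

0.230

ω_n = √(k/m) = √(7620/71.4) = 10.33 rad/s.
Critical damping c_c = 2√(k·m) = 2√(7620 × 71.4) = 1475 N·s/m, so ζ = c/c_c = 339/1475 = 0.2298.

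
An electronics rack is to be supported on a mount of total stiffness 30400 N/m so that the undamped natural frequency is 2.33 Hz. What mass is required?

142 kg

ω_n = 2πf_n = 2π × 2.33 = 14.64 rad/s.
m = k/ω_n² = 30400/14.64² = 30400/214.3 = 141.8 kg.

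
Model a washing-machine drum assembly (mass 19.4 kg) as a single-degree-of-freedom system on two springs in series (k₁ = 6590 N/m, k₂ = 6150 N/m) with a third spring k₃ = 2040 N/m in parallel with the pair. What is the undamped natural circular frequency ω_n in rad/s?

16.4 rad/s

Series pair: k_s = k₁k₂/(k₁+k₂) = (6590)(6150)/(6590 + 6150) = 3181 N/m. In parallel with k₃: k_eq = 3181 + 2040 = 5221 N/m.
ω_n = √(k_eq/m) = √(5221/19.4) = √269.1 = 16.41 rad/s.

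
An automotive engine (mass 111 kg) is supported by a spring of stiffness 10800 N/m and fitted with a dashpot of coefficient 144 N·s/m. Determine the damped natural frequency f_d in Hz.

ω_n = √(k/m) = √(10800/111) = 9.864 rad/s.
Critical damping c_c = 2√(k·m) = 2√(10800 × 111) = 2190 N·s/m, so ζ = c/c_c = 144/2190 = 0.06576.
ω_d = ω_n√(1 − ζ²) = 9.864 × √(1 − 0.00432) = 9.843 rad/s.
f_d = ω_d/(2π) = 1.566 Hz.

1.57 Hz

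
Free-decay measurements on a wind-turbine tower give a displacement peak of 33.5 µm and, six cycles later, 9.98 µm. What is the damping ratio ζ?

Logarithmic decrement δ = (1/n)·ln(x₀/x_n) = (1/6)·ln(33.5/9.98) = (1/6)·ln(3.357) = 0.2018.
ζ = δ/√(4π² + δ²) = 0.2018/√(39.48 + 0.0407) = 0.2018/6.286 = 0.03211.

0.0321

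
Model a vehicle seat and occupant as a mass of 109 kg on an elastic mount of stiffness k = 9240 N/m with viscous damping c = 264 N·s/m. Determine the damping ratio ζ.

0.132

ω_n = √(k/m) = √(9240/109) = 9.207 rad/s.
Critical damping c_c = 2√(k·m) = 2√(9240 × 109) = 2007 N·s/m, so ζ = c/c_c = 264/2007 = 0.1315.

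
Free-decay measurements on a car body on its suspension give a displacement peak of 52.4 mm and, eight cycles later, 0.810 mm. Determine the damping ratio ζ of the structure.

0.0827

Logarithmic decrement δ = (1/n)·ln(x₀/x_n) = (1/8)·ln(52.4/0.810) = (1/8)·ln(64.69) = 0.5212.
ζ = δ/√(4π² + δ²) = 0.5212/√(39.48 + 0.272) = 0.5212/6.305 = 0.08267.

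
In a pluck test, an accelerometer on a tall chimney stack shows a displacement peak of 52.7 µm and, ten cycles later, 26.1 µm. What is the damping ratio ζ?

0.0112

Logarithmic decrement δ = (1/n)·ln(x₀/x_n) = (1/10)·ln(52.7/26.1) = (1/10)·ln(2.019) = 0.07027.
ζ = δ/√(4π² + δ²) = 0.07027/√(39.48 + 0.00494) = 0.07027/6.284 = 0.01118.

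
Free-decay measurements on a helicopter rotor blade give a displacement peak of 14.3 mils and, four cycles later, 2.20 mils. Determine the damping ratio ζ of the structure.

0.0743

Logarithmic decrement δ = (1/n)·ln(x₀/x_n) = (1/4)·ln(14.3/2.20) = (1/4)·ln(6.500) = 0.4680.
ζ = δ/√(4π² + δ²) = 0.4680/√(39.48 + 0.219) = 0.4680/6.301 = 0.07427.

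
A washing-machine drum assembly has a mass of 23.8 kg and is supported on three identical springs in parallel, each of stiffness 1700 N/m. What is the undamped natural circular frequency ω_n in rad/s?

Parallel springs add: k_eq = 3 × 1700 = 5100 N/m.
ω_n = √(k_eq/m) = √(5100/23.8) = √214.3 = 14.64 rad/s.

14.6 rad/s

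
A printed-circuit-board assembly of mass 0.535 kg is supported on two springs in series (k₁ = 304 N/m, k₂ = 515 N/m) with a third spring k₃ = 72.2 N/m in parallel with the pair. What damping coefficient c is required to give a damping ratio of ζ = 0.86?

Series pair: k_s = k₁k₂/(k₁+k₂) = (304)(515)/(304 + 515) = 191.2 N/m. In parallel with k₃: k_eq = 191.2 + 72.2 = 263.4 N/m.
c_c = 2√(k_eq·m) = 2√(263.4 × 0.535) = 23.74 N·s/m.
c = ζ·c_c = 0.86 × 23.74 = 20.42 N·s/m.

20.4 N·s/m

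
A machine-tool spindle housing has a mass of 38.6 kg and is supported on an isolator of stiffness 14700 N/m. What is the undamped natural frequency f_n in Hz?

3.11 Hz

ω_n = √(k/m) = √(14700/38.6) = √380.8 = 19.51 rad/s.
f_n = ω_n/(2π) = 19.51/6.283 = 3.106 Hz.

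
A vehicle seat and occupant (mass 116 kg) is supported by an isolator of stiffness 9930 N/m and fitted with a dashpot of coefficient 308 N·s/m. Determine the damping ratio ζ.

0.143

ω_n = √(k/m) = √(9930/116) = 9.252 rad/s.
Critical damping c_c = 2√(k·m) = 2√(9930 × 116) = 2147 N·s/m, so ζ = c/c_c = 308/2147 = 0.1435.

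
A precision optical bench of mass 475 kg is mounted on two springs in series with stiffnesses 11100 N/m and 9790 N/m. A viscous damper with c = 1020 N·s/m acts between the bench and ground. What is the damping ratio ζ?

Series springs: 1/k_eq = 1/11100 + 1/9790 = 0.0001922, so k_eq = 5202 N/m.
ω_n = √(k_eq/m) = √(5202/475) = 3.309 rad/s.
Critical damping c_c = 2√(k_eq·m) = 2√(5202 × 475) = 3144 N·s/m, so ζ = c/c_c = 1020/3144 = 0.3244.

0.324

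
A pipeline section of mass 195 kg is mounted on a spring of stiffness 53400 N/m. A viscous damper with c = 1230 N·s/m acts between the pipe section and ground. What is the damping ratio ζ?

ω_n = √(k/m) = √(53400/195) = 16.55 rad/s.
Critical damping c_c = 2√(k·m) = 2√(53400 × 195) = 6454 N·s/m, so ζ = c/c_c = 1230/6454 = 0.1906.

0.191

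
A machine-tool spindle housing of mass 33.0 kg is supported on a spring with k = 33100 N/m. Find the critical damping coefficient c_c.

c_c = 2√(k·m) = 2√(33100 × 33.0) = 2 × 1045 = 2090 N·s/m.

2090 N·s/m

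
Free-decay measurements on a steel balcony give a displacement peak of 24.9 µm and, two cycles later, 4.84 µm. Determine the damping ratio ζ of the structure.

0.129

Logarithmic decrement δ = (1/n)·ln(x₀/x_n) = (1/2)·ln(24.9/4.84) = (1/2)·ln(5.145) = 0.8190.
ζ = δ/√(4π² + δ²) = 0.8190/√(39.48 + 0.671) = 0.8190/6.336 = 0.1293.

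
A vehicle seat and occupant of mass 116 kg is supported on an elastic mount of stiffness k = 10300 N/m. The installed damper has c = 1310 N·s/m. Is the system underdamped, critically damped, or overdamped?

underdamped

c_c = 2√(k·m) = 2186 N·s/m; ζ = c/c_c = 1310/2186 = 0.599.
Since ζ < 1 the system is underdamped.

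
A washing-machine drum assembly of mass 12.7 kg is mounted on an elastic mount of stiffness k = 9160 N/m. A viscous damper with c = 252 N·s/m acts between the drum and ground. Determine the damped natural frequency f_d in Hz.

ω_n = √(k/m) = √(9160/12.7) = 26.86 rad/s.
Critical damping c_c = 2√(k·m) = 2√(9160 × 12.7) = 682.1 N·s/m, so ζ = c/c_c = 252/682.1 = 0.3694.
ω_d = ω_n√(1 − ζ²) = 26.86 × √(1 − 0.136) = 24.96 rad/s.
f_d = ω_d/(2π) = 3.972 Hz.

3.97 Hz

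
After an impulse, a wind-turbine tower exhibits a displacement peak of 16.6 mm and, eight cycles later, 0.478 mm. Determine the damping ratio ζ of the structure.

0.0704

Logarithmic decrement δ = (1/n)·ln(x₀/x_n) = (1/8)·ln(16.6/0.478) = (1/8)·ln(34.73) = 0.4434.
ζ = δ/√(4π² + δ²) = 0.4434/√(39.48 + 0.197) = 0.4434/6.299 = 0.07040.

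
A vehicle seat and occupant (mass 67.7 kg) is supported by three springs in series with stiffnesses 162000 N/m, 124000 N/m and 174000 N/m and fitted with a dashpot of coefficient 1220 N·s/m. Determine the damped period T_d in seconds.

Series springs: 1/k_eq = 1/162000 + 1/124000 + 1/174000 = 1.998×10^-5, so k_eq = 50040 N/m.
ω_n = √(k_eq/m) = √(50040/67.7) = 27.19 rad/s.
Critical damping c_c = 2√(k_eq·m) = 2√(50040 × 67.7) = 3681 N·s/m, so ζ = c/c_c = 1220/3681 = 0.3314.
ω_d = ω_n√(1 − ζ²) = 27.19 × √(1 − 0.110) = 25.65 rad/s.
T_d = 2π/ω_d = 0.2450 s.

0.245 s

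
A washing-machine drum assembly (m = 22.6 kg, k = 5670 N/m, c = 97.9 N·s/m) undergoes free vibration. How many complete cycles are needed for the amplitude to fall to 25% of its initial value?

ζ = c/(2√(km)) = 97.9/(2√(5670 × 22.6)) = 97.9/715.9 = 0.1367.
Logarithmic decrement δ = 2πζ/√(1 − ζ²) = 2π × 0.1367/√(1 − 0.0187) = 0.8673.
x_n/x₀ = e^(−nδ) ≤ 0.25; take ln: n ≥ ln(1/0.25)/δ = 1.386/0.8673 = 1.598.
So 2 complete cycles are required.

2 cycles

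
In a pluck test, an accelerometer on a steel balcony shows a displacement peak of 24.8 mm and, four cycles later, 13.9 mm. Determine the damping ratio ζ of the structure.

0.0230

Logarithmic decrement δ = (1/n)·ln(x₀/x_n) = (1/4)·ln(24.8/13.9) = (1/4)·ln(1.784) = 0.1447.
ζ = δ/√(4π² + δ²) = 0.1447/√(39.48 + 0.0209) = 0.1447/6.285 = 0.02303.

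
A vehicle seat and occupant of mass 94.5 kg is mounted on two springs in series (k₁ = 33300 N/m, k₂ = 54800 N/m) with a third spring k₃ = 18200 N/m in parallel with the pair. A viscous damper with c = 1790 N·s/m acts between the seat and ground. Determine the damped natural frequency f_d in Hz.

Series pair: k_s = k₁k₂/(k₁+k₂) = (33300)(54800)/(33300 + 54800) = 20710 N/m. In parallel with k₃: k_eq = 20710 + 18200 = 38910 N/m.
ω_n = √(k_eq/m) = √(38910/94.5) = 20.29 rad/s.
Critical damping c_c = 2√(k_eq·m) = 2√(38910 × 94.5) = 3835 N·s/m, so ζ = c/c_c = 1790/3835 = 0.4667.
ω_d = ω_n√(1 − ζ²) = 20.29 × √(1 − 0.218) = 17.95 rad/s.
f_d = ω_d/(2π) = 2.856 Hz.

2.86 Hz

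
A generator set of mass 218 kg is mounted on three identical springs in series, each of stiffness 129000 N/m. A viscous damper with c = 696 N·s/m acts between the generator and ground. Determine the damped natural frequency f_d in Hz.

Series springs: 1/k_eq = 3/129000, so k_eq = 129000/3 = 43000 N/m.
ω_n = √(k_eq/m) = √(43000/218) = 14.04 rad/s.
Critical damping c_c = 2√(k_eq·m) = 2√(43000 × 218) = 6123 N·s/m, so ζ = c/c_c = 696/6123 = 0.1137.
ω_d = ω_n√(1 − ζ²) = 14.04 × √(1 − 0.0129) = 13.95 rad/s.
f_d = ω_d/(2π) = 2.221 Hz.

2.22 Hz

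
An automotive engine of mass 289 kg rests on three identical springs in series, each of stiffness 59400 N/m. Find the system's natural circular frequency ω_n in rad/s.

Series springs: 1/k_eq = 3/59400, so k_eq = 59400/3 = 19800 N/m.
ω_n = √(k_eq/m) = √(19800/289) = √68.51 = 8.277 rad/s.

8.28 rad/s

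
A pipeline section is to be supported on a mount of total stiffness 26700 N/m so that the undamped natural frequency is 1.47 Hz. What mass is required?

313 kg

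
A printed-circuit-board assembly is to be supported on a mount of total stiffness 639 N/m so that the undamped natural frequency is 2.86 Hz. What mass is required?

ω_n = 2πf_n = 2π × 2.86 = 17.97 rad/s.
m = k/ω_n² = 639/17.97² = 639/322.9 = 1.979 kg.

1.98 kg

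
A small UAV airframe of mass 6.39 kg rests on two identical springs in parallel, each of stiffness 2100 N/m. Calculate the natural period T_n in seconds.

Parallel springs add: k_eq = 2 × 2100 = 4200 N/m.
ω_n = √(k_eq/m) = √(4200/6.39) = √657.3 = 25.64 rad/s.
T_n = 2π/ω_n = 6.283/25.64 = 0.2451 s.

0.245 s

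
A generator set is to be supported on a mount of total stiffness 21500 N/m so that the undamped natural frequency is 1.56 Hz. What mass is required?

224 kg

ω_n = 2πf_n = 2π × 1.56 = 9.802 rad/s.
m = k/ω_n² = 21500/9.802² = 21500/96.07 = 223.8 kg.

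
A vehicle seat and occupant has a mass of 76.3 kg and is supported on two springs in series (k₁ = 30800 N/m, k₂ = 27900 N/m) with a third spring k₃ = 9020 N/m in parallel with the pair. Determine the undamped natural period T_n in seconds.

Series pair: k_s = k₁k₂/(k₁+k₂) = (30800)(27900)/(30800 + 27900) = 14640 N/m. In parallel with k₃: k_eq = 14640 + 9020 = 23660 N/m.
ω_n = √(k_eq/m) = √(23660/76.3) = √310.1 = 17.61 rad/s.
T_n = 2π/ω_n = 6.283/17.61 = 0.3568 s.

0.357 s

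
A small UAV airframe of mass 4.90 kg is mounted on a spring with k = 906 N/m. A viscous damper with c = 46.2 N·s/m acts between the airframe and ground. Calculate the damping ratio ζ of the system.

ω_n = √(k/m) = √(906.0/4.90) = 13.60 rad/s.
Critical damping c_c = 2√(k·m) = 2√(906.0 × 4.90) = 133.3 N·s/m, so ζ = c/c_c = 46.2/133.3 = 0.3467.

0.347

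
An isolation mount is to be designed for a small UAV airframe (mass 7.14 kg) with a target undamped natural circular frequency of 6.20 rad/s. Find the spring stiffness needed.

274 N/m

k = m·ω_n² = 7.14 × 6.200² = 7.14 × 38.44 = 274.5 N/m.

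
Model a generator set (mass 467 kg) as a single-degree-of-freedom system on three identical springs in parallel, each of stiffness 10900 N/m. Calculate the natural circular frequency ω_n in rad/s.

8.37 rad/s

Parallel springs add: k_eq = 3 × 10900 = 32700 N/m.
ω_n = √(k_eq/m) = √(32700/467) = √70.02 = 8.368 rad/s.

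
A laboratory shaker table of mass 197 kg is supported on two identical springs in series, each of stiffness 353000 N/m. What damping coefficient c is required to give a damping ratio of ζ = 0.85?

10000 N·s/m

Series springs: 1/k_eq = 2/353000, so k_eq = 353000/2 = 176500 N/m.
c_c = 2√(k_eq·m) = 2√(176500 × 197) = 11790 N·s/m.
c = ζ·c_c = 0.85 × 11790 = 10020 N·s/m.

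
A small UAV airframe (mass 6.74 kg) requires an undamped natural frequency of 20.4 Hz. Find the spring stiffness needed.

111000 N/m

ω_n = 2πf_n = 2π × 20.4 = 128.2 rad/s.
k = m·ω_n² = 6.74 × 128.2² = 6.74 × 16430 = 110700 N/m.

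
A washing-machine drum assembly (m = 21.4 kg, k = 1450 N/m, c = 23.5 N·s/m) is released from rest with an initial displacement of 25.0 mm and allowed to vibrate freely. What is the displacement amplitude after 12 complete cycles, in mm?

0.162 mm

ζ = c/(2√(km)) = 23.5/(2√(1450 × 21.4)) = 23.5/352.3 = 0.06670.
Logarithmic decrement δ = 2πζ/√(1 − ζ²) = 2π × 0.06670/√(1 − 0.00445) = 0.4200.
After n cycles, x_n/x₀ = e^(−nδ), so x_12 = 25.0 × e^(−12 × 0.4200) = 25.0 × 0.006470 = 0.1618 mm.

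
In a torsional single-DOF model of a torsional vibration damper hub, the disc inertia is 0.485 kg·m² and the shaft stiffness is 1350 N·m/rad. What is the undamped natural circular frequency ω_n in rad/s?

ω_n = √(k_t/J) = √(1350/0.485) = √2784 = 52.76 rad/s.

52.8 rad/s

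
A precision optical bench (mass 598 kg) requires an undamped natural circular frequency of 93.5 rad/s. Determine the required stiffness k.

5230000 N/m

k = m·ω_n² = 598 × 93.50² = 598 × 8742 = 5228000 N/m.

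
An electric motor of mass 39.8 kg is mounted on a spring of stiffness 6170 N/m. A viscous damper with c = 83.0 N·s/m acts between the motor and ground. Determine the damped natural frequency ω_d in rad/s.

12.4 rad/s

ω_n = √(k/m) = √(6170/39.8) = 12.45 rad/s.
Critical damping c_c = 2√(k·m) = 2√(6170 × 39.8) = 991.1 N·s/m, so ζ = c/c_c = 83.0/991.1 = 0.08375.
ω_d = ω_n√(1 − ζ²) = 12.45 × √(1 − 0.00701) = 12.41 rad/s.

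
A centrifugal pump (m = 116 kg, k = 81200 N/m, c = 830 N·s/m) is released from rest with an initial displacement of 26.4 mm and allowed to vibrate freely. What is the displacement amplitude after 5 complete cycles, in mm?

ζ = c/(2√(km)) = 830/(2√(81200 × 116)) = 830/6138 = 0.1352.
Logarithmic decrement δ = 2πζ/√(1 − ζ²) = 2π × 0.1352/√(1 − 0.0183) = 0.8575.
After n cycles, x_n/x₀ = e^(−nδ), so x_5 = 26.4 × e^(−5 × 0.8575) = 26.4 × 0.01374 = 0.3627 mm.

0.363 mm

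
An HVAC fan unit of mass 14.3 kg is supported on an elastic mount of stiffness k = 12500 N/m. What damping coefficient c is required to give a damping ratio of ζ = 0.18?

c_c = 2√(k·m) = 2√(12500 × 14.3) = 845.6 N·s/m.
c = ζ·c_c = 0.18 × 845.6 = 152.2 N·s/m.

152 N·s/m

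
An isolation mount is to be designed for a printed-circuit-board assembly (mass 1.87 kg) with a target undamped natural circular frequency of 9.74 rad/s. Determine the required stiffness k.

k = m·ω_n² = 1.87 × 9.740² = 1.87 × 94.87 = 177.4 N/m.

177 N/m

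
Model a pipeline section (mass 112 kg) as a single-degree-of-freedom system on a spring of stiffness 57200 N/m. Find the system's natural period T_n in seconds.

ω_n = √(k/m) = √(57200/112) = √510.7 = 22.60 rad/s.
T_n = 2π/ω_n = 6.283/22.60 = 0.2780 s.

0.278 s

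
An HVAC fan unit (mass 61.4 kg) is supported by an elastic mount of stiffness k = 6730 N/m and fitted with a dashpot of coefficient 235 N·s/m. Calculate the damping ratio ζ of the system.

0.183

ω_n = √(k/m) = √(6730/61.4) = 10.47 rad/s.
Critical damping c_c = 2√(k·m) = 2√(6730 × 61.4) = 1286 N·s/m, so ζ = c/c_c = 235/1286 = 0.1828.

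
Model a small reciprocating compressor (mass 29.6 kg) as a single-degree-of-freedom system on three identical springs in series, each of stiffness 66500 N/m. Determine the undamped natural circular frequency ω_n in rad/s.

27.4 rad/s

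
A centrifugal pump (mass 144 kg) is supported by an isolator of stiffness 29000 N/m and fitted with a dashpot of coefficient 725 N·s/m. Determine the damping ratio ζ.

0.177

ω_n = √(k/m) = √(29000/144) = 14.19 rad/s.
Critical damping c_c = 2√(k·m) = 2√(29000 × 144) = 4087 N·s/m, so ζ = c/c_c = 725/4087 = 0.1774.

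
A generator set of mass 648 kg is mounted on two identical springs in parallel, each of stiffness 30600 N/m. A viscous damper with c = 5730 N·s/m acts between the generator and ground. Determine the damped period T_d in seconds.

Parallel springs add: k_eq = 2 × 30600 = 61200 N/m.
ω_n = √(k_eq/m) = √(61200/648) = 9.718 rad/s.
Critical damping c_c = 2√(k_eq·m) = 2√(61200 × 648) = 12590 N·s/m, so ζ = c/c_c = 5730/12590 = 0.4549.
ω_d = ω_n√(1 − ζ²) = 9.718 × √(1 − 0.207) = 8.654 rad/s.
T_d = 2π/ω_d = 0.7260 s.

0.726 s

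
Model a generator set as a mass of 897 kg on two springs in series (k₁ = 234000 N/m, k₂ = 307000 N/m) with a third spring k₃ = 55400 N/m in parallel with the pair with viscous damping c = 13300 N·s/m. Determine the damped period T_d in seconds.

Series pair: k_s = k₁k₂/(k₁+k₂) = (234000)(307000)/(234000 + 307000) = 132800 N/m. In parallel with k₃: k_eq = 132800 + 55400 = 188200 N/m.
ω_n = √(k_eq/m) = √(188200/897) = 14.48 rad/s.
Critical damping c_c = 2√(k_eq·m) = 2√(188200 × 897) = 25980 N·s/m, so ζ = c/c_c = 13300/25980 = 0.5118.
ω_d = ω_n√(1 − ζ²) = 14.48 × √(1 − 0.262) = 12.44 rad/s.
T_d = 2π/ω_d = 0.5049 s.

0.505 s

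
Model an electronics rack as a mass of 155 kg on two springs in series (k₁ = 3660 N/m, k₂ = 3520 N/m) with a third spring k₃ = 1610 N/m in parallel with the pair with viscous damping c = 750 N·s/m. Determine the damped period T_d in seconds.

Series pair: k_s = k₁k₂/(k₁+k₂) = (3660)(3520)/(3660 + 3520) = 1794 N/m. In parallel with k₃: k_eq = 1794 + 1610 = 3404 N/m.
ω_n = √(k_eq/m) = √(3404/155) = 4.687 rad/s.
Critical damping c_c = 2√(k_eq·m) = 2√(3404 × 155) = 1453 N·s/m, so ζ = c/c_c = 750/1453 = 0.5162.
ω_d = ω_n√(1 − ζ²) = 4.687 × √(1 − 0.267) = 4.014 rad/s.
T_d = 2π/ω_d = 1.565 s.

1.57 s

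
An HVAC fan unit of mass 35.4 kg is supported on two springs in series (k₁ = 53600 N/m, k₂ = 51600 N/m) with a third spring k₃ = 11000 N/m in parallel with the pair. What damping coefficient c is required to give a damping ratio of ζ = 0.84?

1930 N·s/m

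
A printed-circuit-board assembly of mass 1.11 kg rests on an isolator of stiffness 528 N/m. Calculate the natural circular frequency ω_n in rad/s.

21.8 rad/s

ω_n = √(k/m) = √(528.0/1.11) = √475.7 = 21.81 rad/s.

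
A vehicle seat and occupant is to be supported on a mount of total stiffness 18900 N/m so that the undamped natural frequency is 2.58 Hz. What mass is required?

ω_n = 2πf_n = 2π × 2.58 = 16.21 rad/s.
m = k/ω_n² = 18900/16.21² = 18900/262.8 = 71.92 kg.

71.9 kg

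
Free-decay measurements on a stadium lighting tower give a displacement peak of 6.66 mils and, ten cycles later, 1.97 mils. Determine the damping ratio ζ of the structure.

Logarithmic decrement δ = (1/n)·ln(x₀/x_n) = (1/10)·ln(6.66/1.97) = (1/10)·ln(3.381) = 0.1218.
ζ = δ/√(4π² + δ²) = 0.1218/√(39.48 + 0.0148) = 0.1218/6.284 = 0.01938.

0.0194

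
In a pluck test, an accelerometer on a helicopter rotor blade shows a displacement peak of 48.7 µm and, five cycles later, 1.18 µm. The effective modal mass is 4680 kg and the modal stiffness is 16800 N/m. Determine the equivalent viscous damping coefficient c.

Logarithmic decrement δ = (1/n)·ln(x₀/x_n) = (1/5)·ln(48.7/1.18) = (1/5)·ln(41.27) = 0.7440.
ζ = δ/√(4π² + δ²) = 0.7440/√(39.48 + 0.554) = 0.7440/6.327 = 0.1176.
c = ζ · 2√(km) = 0.1176 × 2√(16800 × 4680) = 0.1176 × 17730 = 2085 N·s/m.

2090 N·s/m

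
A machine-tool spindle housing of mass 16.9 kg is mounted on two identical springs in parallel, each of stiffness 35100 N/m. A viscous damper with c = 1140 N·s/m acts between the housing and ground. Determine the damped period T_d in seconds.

0.114 s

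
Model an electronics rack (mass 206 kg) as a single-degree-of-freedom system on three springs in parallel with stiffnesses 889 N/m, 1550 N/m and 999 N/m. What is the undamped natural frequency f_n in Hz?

0.650 Hz

Parallel springs add: k_eq = 889 + 1550 + 999 = 3438 N/m.
ω_n = √(k_eq/m) = √(3438/206) = √16.69 = 4.085 rad/s.
f_n = ω_n/(2π) = 4.085/6.283 = 0.6502 Hz.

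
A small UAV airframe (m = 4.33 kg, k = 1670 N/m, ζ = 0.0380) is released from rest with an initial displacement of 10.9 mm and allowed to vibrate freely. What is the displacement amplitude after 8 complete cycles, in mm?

Logarithmic decrement δ = 2πζ/√(1 − ζ²) = 2π × 0.03800/√(1 − 0.00144) = 0.2389.
After n cycles, x_n/x₀ = e^(−nδ), so x_8 = 10.9 × e^(−8 × 0.2389) = 10.9 × 0.1479 = 1.612 mm.

1.61 mm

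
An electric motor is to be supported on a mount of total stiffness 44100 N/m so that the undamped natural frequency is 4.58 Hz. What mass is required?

53.3 kg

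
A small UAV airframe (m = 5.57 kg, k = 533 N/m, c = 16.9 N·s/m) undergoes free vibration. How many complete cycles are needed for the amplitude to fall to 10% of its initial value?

ζ = c/(2√(km)) = 16.9/(2√(533 × 5.57)) = 16.9/109.0 = 0.1551.
Logarithmic decrement δ = 2πζ/√(1 − ζ²) = 2π × 0.1551/√(1 − 0.0241) = 0.9864.
x_n/x₀ = e^(−nδ) ≤ 0.1; take ln: n ≥ ln(1/0.1)/δ = 2.303/0.9864 = 2.334.
So 3 complete cycles are required.

3 cycles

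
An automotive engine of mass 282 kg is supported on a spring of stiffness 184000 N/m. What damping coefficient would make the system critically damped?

c_c = 2√(k·m) = 2√(184000 × 282) = 2 × 7203 = 14410 N·s/m.

14400 N·s/m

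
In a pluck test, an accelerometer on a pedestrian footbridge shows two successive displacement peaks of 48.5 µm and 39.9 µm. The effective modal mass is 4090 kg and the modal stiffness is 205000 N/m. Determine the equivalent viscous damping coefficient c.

Logarithmic decrement δ = (1/n)·ln(x₀/x_n) = (1/1)·ln(48.5/39.9) = (1/1)·ln(1.216) = 0.1952.
ζ = δ/√(4π² + δ²) = 0.1952/√(39.48 + 0.0381) = 0.1952/6.286 = 0.03105.
c = ζ · 2√(km) = 0.03105 × 2√(205000 × 4090) = 0.03105 × 57910 = 1798 N·s/m.

1800 N·s/m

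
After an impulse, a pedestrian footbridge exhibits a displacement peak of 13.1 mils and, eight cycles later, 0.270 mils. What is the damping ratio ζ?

Logarithmic decrement δ = (1/n)·ln(x₀/x_n) = (1/8)·ln(13.1/0.270) = (1/8)·ln(48.52) = 0.4852.
ζ = δ/√(4π² + δ²) = 0.4852/√(39.48 + 0.235) = 0.4852/6.302 = 0.07700.

0.0770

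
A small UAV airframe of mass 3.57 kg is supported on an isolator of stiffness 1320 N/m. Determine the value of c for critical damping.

c_c = 2√(k·m) = 2√(1320 × 3.57) = 2 × 68.65 = 137.3 N·s/m.

137 N·s/m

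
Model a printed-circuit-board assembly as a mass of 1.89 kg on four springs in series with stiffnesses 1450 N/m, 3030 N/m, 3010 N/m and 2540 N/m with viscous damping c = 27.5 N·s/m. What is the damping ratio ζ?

Series springs: 1/k_eq = 1/1450 + 1/3030 + 1/3010 + 1/2540 = 0.001746, so k_eq = 572.9 N/m.
ω_n = √(k_eq/m) = √(572.9/1.89) = 17.41 rad/s.
Critical damping c_c = 2√(k_eq·m) = 2√(572.9 × 1.89) = 65.81 N·s/m, so ζ = c/c_c = 27.5/65.81 = 0.4179.

0.418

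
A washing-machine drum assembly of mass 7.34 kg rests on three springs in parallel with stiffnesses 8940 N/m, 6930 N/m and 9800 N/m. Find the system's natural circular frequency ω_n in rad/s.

59.1 rad/s

Parallel springs add: k_eq = 8940 + 6930 + 9800 = 25670 N/m.
ω_n = √(k_eq/m) = √(25670/7.34) = √3497 = 59.14 rad/s.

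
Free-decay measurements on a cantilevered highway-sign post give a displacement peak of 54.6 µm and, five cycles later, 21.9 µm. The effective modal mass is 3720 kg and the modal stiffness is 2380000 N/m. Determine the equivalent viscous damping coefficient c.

5470 N·s/m

Logarithmic decrement δ = (1/n)·ln(x₀/x_n) = (1/5)·ln(54.6/21.9) = (1/5)·ln(2.493) = 0.1827.
ζ = δ/√(4π² + δ²) = 0.1827/√(39.48 + 0.0334) = 0.1827/6.286 = 0.02907.
c = ζ · 2√(km) = 0.02907 × 2√(2380000 × 3720) = 0.02907 × 188200 = 5470 N·s/m.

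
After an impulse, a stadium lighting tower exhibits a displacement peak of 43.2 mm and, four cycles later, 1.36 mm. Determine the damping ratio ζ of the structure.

Logarithmic decrement δ = (1/n)·ln(x₀/x_n) = (1/4)·ln(43.2/1.36) = (1/4)·ln(31.76) = 0.8646.
ζ = δ/√(4π² + δ²) = 0.8646/√(39.48 + 0.748) = 0.8646/6.342 = 0.1363.

0.136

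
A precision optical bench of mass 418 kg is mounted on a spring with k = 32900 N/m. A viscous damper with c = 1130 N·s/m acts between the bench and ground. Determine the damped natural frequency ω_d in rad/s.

ω_n = √(k/m) = √(32900/418) = 8.872 rad/s.
Critical damping c_c = 2√(k·m) = 2√(32900 × 418) = 7417 N·s/m, so ζ = c/c_c = 1130/7417 = 0.1524.
ω_d = ω_n√(1 − ζ²) = 8.872 × √(1 − 0.0232) = 8.768 rad/s.

8.77 rad/s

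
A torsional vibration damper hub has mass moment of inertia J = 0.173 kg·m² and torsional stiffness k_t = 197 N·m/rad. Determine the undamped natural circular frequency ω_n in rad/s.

33.7 rad/s

ω_n = √(k_t/J) = √(197/0.173) = √1139 = 33.75 rad/s.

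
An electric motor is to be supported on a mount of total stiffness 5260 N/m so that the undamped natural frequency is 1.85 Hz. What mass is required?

38.9 kg

ω_n = 2πf_n = 2π × 1.85 = 11.62 rad/s.
m = k/ω_n² = 5260/11.62² = 5260/135.1 = 38.93 kg.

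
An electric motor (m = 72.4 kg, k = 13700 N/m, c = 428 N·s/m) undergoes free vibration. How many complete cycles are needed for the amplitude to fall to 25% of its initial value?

2 cycles

ζ = c/(2√(km)) = 428/(2√(13700 × 72.4)) = 428/1992 = 0.2149.
Logarithmic decrement δ = 2πζ/√(1 − ζ²) = 2π × 0.2149/√(1 − 0.0462) = 1.382.
x_n/x₀ = e^(−nδ) ≤ 0.25; take ln: n ≥ ln(1/0.25)/δ = 1.386/1.382 = 1.003.
So 2 complete cycles are required.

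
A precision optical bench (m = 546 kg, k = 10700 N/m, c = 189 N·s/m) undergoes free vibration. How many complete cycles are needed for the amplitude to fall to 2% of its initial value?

16 cycles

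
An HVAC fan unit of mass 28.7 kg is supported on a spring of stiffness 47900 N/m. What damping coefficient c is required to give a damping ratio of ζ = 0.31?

c_c = 2√(k·m) = 2√(47900 × 28.7) = 2345 N·s/m.
c = ζ·c_c = 0.31 × 2345 = 726.9 N·s/m.

727 N·s/m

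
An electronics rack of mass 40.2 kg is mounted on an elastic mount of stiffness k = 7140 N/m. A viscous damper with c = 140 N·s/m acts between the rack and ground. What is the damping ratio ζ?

ω_n = √(k/m) = √(7140/40.2) = 13.33 rad/s.
Critical damping c_c = 2√(k·m) = 2√(7140 × 40.2) = 1071 N·s/m, so ζ = c/c_c = 140/1071 = 0.1307.

0.131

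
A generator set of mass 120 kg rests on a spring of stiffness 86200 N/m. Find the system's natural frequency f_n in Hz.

4.27 Hz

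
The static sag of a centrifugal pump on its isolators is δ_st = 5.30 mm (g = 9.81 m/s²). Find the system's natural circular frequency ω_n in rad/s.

43.0 rad/s

ω_n = √(g/δ_st) = √(9.81/0.00530) = √1851 = 43.02 rad/s.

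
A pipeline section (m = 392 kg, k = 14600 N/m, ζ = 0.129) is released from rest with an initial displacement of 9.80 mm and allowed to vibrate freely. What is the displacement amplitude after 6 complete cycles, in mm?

Logarithmic decrement δ = 2πζ/√(1 − ζ²) = 2π × 0.1290/√(1 − 0.0166) = 0.8174.
After n cycles, x_n/x₀ = e^(−nδ), so x_6 = 9.80 × e^(−6 × 0.8174) = 9.80 × 0.007416 = 0.07267 mm.

0.0727 mm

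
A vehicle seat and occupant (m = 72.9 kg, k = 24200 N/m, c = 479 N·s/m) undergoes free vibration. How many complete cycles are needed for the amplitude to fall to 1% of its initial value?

ζ = c/(2√(km)) = 479/(2√(24200 × 72.9)) = 479/2656 = 0.1803.
Logarithmic decrement δ = 2πζ/√(1 − ζ²) = 2π × 0.1803/√(1 − 0.0325) = 1.152.
x_n/x₀ = e^(−nδ) ≤ 0.01; take ln: n ≥ ln(1/0.01)/δ = 4.605/1.152 = 3.998.
So 4 complete cycles are required.

4 cycles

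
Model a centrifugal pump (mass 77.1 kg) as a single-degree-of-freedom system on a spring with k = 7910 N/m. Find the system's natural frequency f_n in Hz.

1.61 Hz

ω_n = √(k/m) = √(7910/77.1) = √102.6 = 10.13 rad/s.
f_n = ω_n/(2π) = 10.13/6.283 = 1.612 Hz.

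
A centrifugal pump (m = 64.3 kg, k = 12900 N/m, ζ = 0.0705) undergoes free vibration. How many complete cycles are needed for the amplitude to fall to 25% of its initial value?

4 cycles

Logarithmic decrement δ = 2πζ/√(1 − ζ²) = 2π × 0.07050/√(1 − 0.00497) = 0.4441.
x_n/x₀ = e^(−nδ) ≤ 0.25; take ln: n ≥ ln(1/0.25)/δ = 1.386/0.4441 = 3.122.
So 4 complete cycles are required.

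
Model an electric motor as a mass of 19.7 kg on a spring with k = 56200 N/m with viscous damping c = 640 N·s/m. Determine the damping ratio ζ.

0.304

ω_n = √(k/m) = √(56200/19.7) = 53.41 rad/s.
Critical damping c_c = 2√(k·m) = 2√(56200 × 19.7) = 2104 N·s/m, so ζ = c/c_c = 640/2104 = 0.3041.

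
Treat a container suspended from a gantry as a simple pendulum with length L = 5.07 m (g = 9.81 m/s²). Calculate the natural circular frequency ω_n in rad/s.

For a simple pendulum ω_n = √(g/L) = √(9.81/5.07) = √1.935 = 1.391 rad/s.

1.39 rad/s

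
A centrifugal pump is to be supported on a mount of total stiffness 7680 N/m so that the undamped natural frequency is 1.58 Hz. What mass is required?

ω_n = 2πf_n = 2π × 1.58 = 9.927 rad/s.
m = k/ω_n² = 7680/9.927² = 7680/98.55 = 77.93 kg.

77.9 kg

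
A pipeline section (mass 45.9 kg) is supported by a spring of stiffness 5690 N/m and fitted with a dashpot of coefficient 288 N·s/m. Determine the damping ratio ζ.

ω_n = √(k/m) = √(5690/45.9) = 11.13 rad/s.
Critical damping c_c = 2√(k·m) = 2√(5690 × 45.9) = 1022 N·s/m, so ζ = c/c_c = 288/1022 = 0.2818.

0.282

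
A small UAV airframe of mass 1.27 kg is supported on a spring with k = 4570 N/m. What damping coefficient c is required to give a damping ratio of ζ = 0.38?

57.9 N·s/m

c_c = 2√(k·m) = 2√(4570 × 1.27) = 152.4 N·s/m.
c = ζ·c_c = 0.38 × 152.4 = 57.90 N·s/m.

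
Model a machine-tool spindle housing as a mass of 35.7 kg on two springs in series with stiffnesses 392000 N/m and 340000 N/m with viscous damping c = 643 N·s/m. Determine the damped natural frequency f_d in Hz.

Series springs: 1/k_eq = 1/392000 + 1/340000 = 5.492×10^-6, so k_eq = 182100 N/m.
ω_n = √(k_eq/m) = √(182100/35.7) = 71.42 rad/s.
Critical damping c_c = 2√(k_eq·m) = 2√(182100 × 35.7) = 5099 N·s/m, so ζ = c/c_c = 643/5099 = 0.1261.
ω_d = ω_n√(1 − ζ²) = 71.42 × √(1 − 0.0159) = 70.85 rad/s.
f_d = ω_d/(2π) = 11.28 Hz.

11.3 Hz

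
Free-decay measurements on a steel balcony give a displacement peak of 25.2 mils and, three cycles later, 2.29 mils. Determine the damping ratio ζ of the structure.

Logarithmic decrement δ = (1/n)·ln(x₀/x_n) = (1/3)·ln(25.2/2.29) = (1/3)·ln(11.00) = 0.7994.
ζ = δ/√(4π² + δ²) = 0.7994/√(39.48 + 0.639) = 0.7994/6.334 = 0.1262.

0.126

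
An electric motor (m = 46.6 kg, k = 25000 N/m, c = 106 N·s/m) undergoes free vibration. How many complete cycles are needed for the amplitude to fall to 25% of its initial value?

5 cycles

ζ = c/(2√(km)) = 106/(2√(25000 × 46.6)) = 106/2159 = 0.04910.
Logarithmic decrement δ = 2πζ/√(1 − ζ²) = 2π × 0.04910/√(1 − 0.00241) = 0.3089.
x_n/x₀ = e^(−nδ) ≤ 0.25; take ln: n ≥ ln(1/0.25)/δ = 1.386/0.3089 = 4.488.
So 5 complete cycles are required.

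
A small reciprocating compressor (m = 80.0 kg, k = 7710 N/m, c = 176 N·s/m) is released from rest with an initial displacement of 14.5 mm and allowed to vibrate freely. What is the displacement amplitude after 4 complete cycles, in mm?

0.852 mm

ζ = c/(2√(km)) = 176/(2√(7710 × 80.0)) = 176/1571 = 0.1120.
Logarithmic decrement δ = 2πζ/√(1 − ζ²) = 2π × 0.1120/√(1 − 0.0126) = 0.7085.
After n cycles, x_n/x₀ = e^(−nδ), so x_4 = 14.5 × e^(−4 × 0.7085) = 14.5 × 0.05878 = 0.8523 mm.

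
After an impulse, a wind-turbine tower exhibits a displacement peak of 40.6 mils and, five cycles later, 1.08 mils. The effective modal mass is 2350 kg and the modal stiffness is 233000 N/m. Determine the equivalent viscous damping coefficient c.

5370 N·s/m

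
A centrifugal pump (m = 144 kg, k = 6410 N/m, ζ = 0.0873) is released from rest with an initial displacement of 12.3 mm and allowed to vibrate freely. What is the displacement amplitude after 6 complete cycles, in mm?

0.452 mm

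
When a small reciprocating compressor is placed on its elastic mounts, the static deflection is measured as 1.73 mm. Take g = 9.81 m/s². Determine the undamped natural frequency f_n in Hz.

ω_n = √(g/δ_st) = √(9.81/0.00173) = √5671 = 75.30 rad/s.
f_n = ω_n/(2π) = 75.30/6.283 = 11.98 Hz.

12.0 Hz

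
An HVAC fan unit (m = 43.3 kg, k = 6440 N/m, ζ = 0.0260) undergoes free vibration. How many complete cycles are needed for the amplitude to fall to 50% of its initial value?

5 cycles

Logarithmic decrement δ = 2πζ/√(1 − ζ²) = 2π × 0.02600/√(1 − 0.000676) = 0.1634.
x_n/x₀ = e^(−nδ) ≤ 0.5; take ln: n ≥ ln(1/0.5)/δ = 0.6931/0.1634 = 4.242.
So 5 complete cycles are required.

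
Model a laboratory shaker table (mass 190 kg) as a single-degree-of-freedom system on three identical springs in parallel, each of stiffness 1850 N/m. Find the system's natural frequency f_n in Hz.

Parallel springs add: k_eq = 3 × 1850 = 5550 N/m.
ω_n = √(k_eq/m) = √(5550/190) = √29.21 = 5.405 rad/s.
f_n = ω_n/(2π) = 5.405/6.283 = 0.8602 Hz.

0.860 Hz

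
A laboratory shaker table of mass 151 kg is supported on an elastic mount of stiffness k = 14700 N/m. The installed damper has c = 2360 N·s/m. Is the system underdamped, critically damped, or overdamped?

c_c = 2√(k·m) = 2980 N·s/m; ζ = c/c_c = 2360/2980 = 0.792.
Since ζ < 1 the system is underdamped.

underdamped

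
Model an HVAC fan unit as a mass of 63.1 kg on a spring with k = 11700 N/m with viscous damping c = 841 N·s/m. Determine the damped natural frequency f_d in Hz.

1.89 Hz

ω_n = √(k/m) = √(11700/63.1) = 13.62 rad/s.
Critical damping c_c = 2√(k·m) = 2√(11700 × 63.1) = 1718 N·s/m, so ζ = c/c_c = 841/1718 = 0.4894.
ω_d = ω_n√(1 − ζ²) = 13.62 × √(1 − 0.240) = 11.87 rad/s.
f_d = ω_d/(2π) = 1.890 Hz.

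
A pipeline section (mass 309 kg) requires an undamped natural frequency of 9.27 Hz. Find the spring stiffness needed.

ω_n = 2πf_n = 2π × 9.27 = 58.25 rad/s.
k = m·ω_n² = 309 × 58.25² = 309 × 3392 = 1048000 N/m.

1050000 N/m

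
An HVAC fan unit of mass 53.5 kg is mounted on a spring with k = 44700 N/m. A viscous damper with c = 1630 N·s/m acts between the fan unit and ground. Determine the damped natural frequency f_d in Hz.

3.91 Hz

ω_n = √(k/m) = √(44700/53.5) = 28.91 rad/s.
Critical damping c_c = 2√(k·m) = 2√(44700 × 53.5) = 3093 N·s/m, so ζ = c/c_c = 1630/3093 = 0.5270.
ω_d = ω_n√(1 − ζ²) = 28.91 × √(1 − 0.278) = 24.57 rad/s.
f_d = ω_d/(2π) = 3.910 Hz.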